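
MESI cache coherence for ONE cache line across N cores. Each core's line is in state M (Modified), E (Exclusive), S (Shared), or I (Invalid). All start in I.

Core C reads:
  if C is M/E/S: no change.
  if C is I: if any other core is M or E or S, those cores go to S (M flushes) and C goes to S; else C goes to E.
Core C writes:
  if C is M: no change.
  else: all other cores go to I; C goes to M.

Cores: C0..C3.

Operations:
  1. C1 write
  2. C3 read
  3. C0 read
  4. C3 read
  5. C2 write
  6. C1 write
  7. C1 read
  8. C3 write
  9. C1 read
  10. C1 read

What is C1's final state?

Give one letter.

Answer: S

Derivation:
Op 1: C1 write [C1 write: invalidate none -> C1=M] -> [I,M,I,I]
Op 2: C3 read [C3 read from I: others=['C1=M'] -> C3=S, others downsized to S] -> [I,S,I,S]
Op 3: C0 read [C0 read from I: others=['C1=S', 'C3=S'] -> C0=S, others downsized to S] -> [S,S,I,S]
Op 4: C3 read [C3 read: already in S, no change] -> [S,S,I,S]
Op 5: C2 write [C2 write: invalidate ['C0=S', 'C1=S', 'C3=S'] -> C2=M] -> [I,I,M,I]
Op 6: C1 write [C1 write: invalidate ['C2=M'] -> C1=M] -> [I,M,I,I]
Op 7: C1 read [C1 read: already in M, no change] -> [I,M,I,I]
Op 8: C3 write [C3 write: invalidate ['C1=M'] -> C3=M] -> [I,I,I,M]
Op 9: C1 read [C1 read from I: others=['C3=M'] -> C1=S, others downsized to S] -> [I,S,I,S]
Op 10: C1 read [C1 read: already in S, no change] -> [I,S,I,S]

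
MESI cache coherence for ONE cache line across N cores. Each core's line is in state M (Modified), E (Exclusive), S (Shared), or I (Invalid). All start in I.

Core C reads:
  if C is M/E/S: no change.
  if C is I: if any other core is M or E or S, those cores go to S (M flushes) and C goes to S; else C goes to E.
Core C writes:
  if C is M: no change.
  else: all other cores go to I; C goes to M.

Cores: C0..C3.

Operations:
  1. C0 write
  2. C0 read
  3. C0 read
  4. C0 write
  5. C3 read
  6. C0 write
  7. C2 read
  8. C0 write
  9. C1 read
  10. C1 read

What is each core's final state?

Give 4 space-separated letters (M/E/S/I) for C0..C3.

Answer: S S I I

Derivation:
Op 1: C0 write [C0 write: invalidate none -> C0=M] -> [M,I,I,I]
Op 2: C0 read [C0 read: already in M, no change] -> [M,I,I,I]
Op 3: C0 read [C0 read: already in M, no change] -> [M,I,I,I]
Op 4: C0 write [C0 write: already M (modified), no change] -> [M,I,I,I]
Op 5: C3 read [C3 read from I: others=['C0=M'] -> C3=S, others downsized to S] -> [S,I,I,S]
Op 6: C0 write [C0 write: invalidate ['C3=S'] -> C0=M] -> [M,I,I,I]
Op 7: C2 read [C2 read from I: others=['C0=M'] -> C2=S, others downsized to S] -> [S,I,S,I]
Op 8: C0 write [C0 write: invalidate ['C2=S'] -> C0=M] -> [M,I,I,I]
Op 9: C1 read [C1 read from I: others=['C0=M'] -> C1=S, others downsized to S] -> [S,S,I,I]
Op 10: C1 read [C1 read: already in S, no change] -> [S,S,I,I]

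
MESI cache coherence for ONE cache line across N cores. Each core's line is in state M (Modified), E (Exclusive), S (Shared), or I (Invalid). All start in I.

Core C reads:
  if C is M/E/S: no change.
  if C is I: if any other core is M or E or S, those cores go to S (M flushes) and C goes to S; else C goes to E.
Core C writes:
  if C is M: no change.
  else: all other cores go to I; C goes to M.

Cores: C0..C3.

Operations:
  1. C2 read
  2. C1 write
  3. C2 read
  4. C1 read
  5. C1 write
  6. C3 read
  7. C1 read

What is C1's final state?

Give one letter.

Op 1: C2 read [C2 read from I: no other sharers -> C2=E (exclusive)] -> [I,I,E,I]
Op 2: C1 write [C1 write: invalidate ['C2=E'] -> C1=M] -> [I,M,I,I]
Op 3: C2 read [C2 read from I: others=['C1=M'] -> C2=S, others downsized to S] -> [I,S,S,I]
Op 4: C1 read [C1 read: already in S, no change] -> [I,S,S,I]
Op 5: C1 write [C1 write: invalidate ['C2=S'] -> C1=M] -> [I,M,I,I]
Op 6: C3 read [C3 read from I: others=['C1=M'] -> C3=S, others downsized to S] -> [I,S,I,S]
Op 7: C1 read [C1 read: already in S, no change] -> [I,S,I,S]

Answer: S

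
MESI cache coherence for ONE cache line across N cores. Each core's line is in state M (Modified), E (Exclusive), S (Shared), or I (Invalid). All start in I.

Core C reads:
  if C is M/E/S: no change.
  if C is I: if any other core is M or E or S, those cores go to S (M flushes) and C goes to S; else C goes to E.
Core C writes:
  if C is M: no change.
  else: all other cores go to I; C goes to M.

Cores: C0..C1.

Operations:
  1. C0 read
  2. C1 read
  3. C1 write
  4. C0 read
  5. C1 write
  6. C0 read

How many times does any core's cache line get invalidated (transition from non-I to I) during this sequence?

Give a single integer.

Op 1: C0 read [C0 read from I: no other sharers -> C0=E (exclusive)] -> [E,I] (invalidations this op: 0; running total: 0)
Op 2: C1 read [C1 read from I: others=['C0=E'] -> C1=S, others downsized to S] -> [S,S] (invalidations this op: 0; running total: 0)
Op 3: C1 write [C1 write: invalidate ['C0=S'] -> C1=M] -> [I,M] (invalidations this op: 1; running total: 1)
Op 4: C0 read [C0 read from I: others=['C1=M'] -> C0=S, others downsized to S] -> [S,S] (invalidations this op: 0; running total: 1)
Op 5: C1 write [C1 write: invalidate ['C0=S'] -> C1=M] -> [I,M] (invalidations this op: 1; running total: 2)
Op 6: C0 read [C0 read from I: others=['C1=M'] -> C0=S, others downsized to S] -> [S,S] (invalidations this op: 0; running total: 2)

Answer: 2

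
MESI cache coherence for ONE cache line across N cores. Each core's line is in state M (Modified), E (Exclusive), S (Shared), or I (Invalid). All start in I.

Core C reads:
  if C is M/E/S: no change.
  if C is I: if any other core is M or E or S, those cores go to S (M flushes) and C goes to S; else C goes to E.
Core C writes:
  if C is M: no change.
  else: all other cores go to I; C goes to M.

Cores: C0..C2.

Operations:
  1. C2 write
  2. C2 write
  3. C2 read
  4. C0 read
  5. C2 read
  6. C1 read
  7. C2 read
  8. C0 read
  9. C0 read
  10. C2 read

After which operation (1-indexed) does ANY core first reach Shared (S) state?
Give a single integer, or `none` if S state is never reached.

Answer: 4

Derivation:
Op 1: C2 write [C2 write: invalidate none -> C2=M] -> [I,I,M]
Op 2: C2 write [C2 write: already M (modified), no change] -> [I,I,M]
Op 3: C2 read [C2 read: already in M, no change] -> [I,I,M]
Op 4: C0 read [C0 read from I: others=['C2=M'] -> C0=S, others downsized to S] -> [S,I,S]
  -> First S state at op 4; remaining ops need not be traced.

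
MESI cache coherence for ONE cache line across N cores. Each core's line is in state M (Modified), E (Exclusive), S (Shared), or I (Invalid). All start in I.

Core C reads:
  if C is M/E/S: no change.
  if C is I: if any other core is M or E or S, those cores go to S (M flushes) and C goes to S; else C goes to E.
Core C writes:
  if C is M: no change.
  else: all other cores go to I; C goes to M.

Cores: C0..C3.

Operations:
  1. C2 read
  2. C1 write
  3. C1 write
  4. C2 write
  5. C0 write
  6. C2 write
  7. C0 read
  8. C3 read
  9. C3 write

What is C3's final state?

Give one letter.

Answer: M

Derivation:
Op 1: C2 read [C2 read from I: no other sharers -> C2=E (exclusive)] -> [I,I,E,I]
Op 2: C1 write [C1 write: invalidate ['C2=E'] -> C1=M] -> [I,M,I,I]
Op 3: C1 write [C1 write: already M (modified), no change] -> [I,M,I,I]
Op 4: C2 write [C2 write: invalidate ['C1=M'] -> C2=M] -> [I,I,M,I]
Op 5: C0 write [C0 write: invalidate ['C2=M'] -> C0=M] -> [M,I,I,I]
Op 6: C2 write [C2 write: invalidate ['C0=M'] -> C2=M] -> [I,I,M,I]
Op 7: C0 read [C0 read from I: others=['C2=M'] -> C0=S, others downsized to S] -> [S,I,S,I]
Op 8: C3 read [C3 read from I: others=['C0=S', 'C2=S'] -> C3=S, others downsized to S] -> [S,I,S,S]
Op 9: C3 write [C3 write: invalidate ['C0=S', 'C2=S'] -> C3=M] -> [I,I,I,M]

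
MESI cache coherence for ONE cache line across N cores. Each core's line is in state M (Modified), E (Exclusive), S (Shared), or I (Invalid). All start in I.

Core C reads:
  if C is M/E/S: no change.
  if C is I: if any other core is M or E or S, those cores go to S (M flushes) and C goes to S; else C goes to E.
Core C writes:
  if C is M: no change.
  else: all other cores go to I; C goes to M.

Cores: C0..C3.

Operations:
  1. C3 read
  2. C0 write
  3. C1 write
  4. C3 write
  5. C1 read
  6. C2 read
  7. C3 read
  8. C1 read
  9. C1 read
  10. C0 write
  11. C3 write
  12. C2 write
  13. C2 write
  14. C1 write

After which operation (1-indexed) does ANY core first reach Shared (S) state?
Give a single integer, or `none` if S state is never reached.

Op 1: C3 read [C3 read from I: no other sharers -> C3=E (exclusive)] -> [I,I,I,E]
Op 2: C0 write [C0 write: invalidate ['C3=E'] -> C0=M] -> [M,I,I,I]
Op 3: C1 write [C1 write: invalidate ['C0=M'] -> C1=M] -> [I,M,I,I]
Op 4: C3 write [C3 write: invalidate ['C1=M'] -> C3=M] -> [I,I,I,M]
Op 5: C1 read [C1 read from I: others=['C3=M'] -> C1=S, others downsized to S] -> [I,S,I,S]
  -> First S state at op 5; remaining ops need not be traced.

Answer: 5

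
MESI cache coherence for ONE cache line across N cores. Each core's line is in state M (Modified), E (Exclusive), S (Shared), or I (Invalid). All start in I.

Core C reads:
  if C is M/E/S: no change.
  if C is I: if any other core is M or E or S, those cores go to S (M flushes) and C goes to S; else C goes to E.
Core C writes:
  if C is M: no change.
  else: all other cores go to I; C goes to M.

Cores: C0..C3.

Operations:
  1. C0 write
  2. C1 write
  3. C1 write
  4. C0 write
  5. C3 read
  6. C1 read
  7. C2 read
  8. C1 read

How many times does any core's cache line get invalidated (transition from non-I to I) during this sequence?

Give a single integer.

Answer: 2

Derivation:
Op 1: C0 write [C0 write: invalidate none -> C0=M] -> [M,I,I,I] (invalidations this op: 0; running total: 0)
Op 2: C1 write [C1 write: invalidate ['C0=M'] -> C1=M] -> [I,M,I,I] (invalidations this op: 1; running total: 1)
Op 3: C1 write [C1 write: already M (modified), no change] -> [I,M,I,I] (invalidations this op: 0; running total: 1)
Op 4: C0 write [C0 write: invalidate ['C1=M'] -> C0=M] -> [M,I,I,I] (invalidations this op: 1; running total: 2)
Op 5: C3 read [C3 read from I: others=['C0=M'] -> C3=S, others downsized to S] -> [S,I,I,S] (invalidations this op: 0; running total: 2)
Op 6: C1 read [C1 read from I: others=['C0=S', 'C3=S'] -> C1=S, others downsized to S] -> [S,S,I,S] (invalidations this op: 0; running total: 2)
Op 7: C2 read [C2 read from I: others=['C0=S', 'C1=S', 'C3=S'] -> C2=S, others downsized to S] -> [S,S,S,S] (invalidations this op: 0; running total: 2)
Op 8: C1 read [C1 read: already in S, no change] -> [S,S,S,S] (invalidations this op: 0; running total: 2)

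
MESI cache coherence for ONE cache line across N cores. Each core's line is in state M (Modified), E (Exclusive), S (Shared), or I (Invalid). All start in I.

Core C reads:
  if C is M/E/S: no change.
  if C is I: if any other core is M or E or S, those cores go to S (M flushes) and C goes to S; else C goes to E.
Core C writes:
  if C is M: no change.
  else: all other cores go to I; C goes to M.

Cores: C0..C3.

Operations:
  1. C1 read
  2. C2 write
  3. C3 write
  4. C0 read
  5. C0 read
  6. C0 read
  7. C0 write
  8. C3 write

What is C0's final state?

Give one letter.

Answer: I

Derivation:
Op 1: C1 read [C1 read from I: no other sharers -> C1=E (exclusive)] -> [I,E,I,I]
Op 2: C2 write [C2 write: invalidate ['C1=E'] -> C2=M] -> [I,I,M,I]
Op 3: C3 write [C3 write: invalidate ['C2=M'] -> C3=M] -> [I,I,I,M]
Op 4: C0 read [C0 read from I: others=['C3=M'] -> C0=S, others downsized to S] -> [S,I,I,S]
Op 5: C0 read [C0 read: already in S, no change] -> [S,I,I,S]
Op 6: C0 read [C0 read: already in S, no change] -> [S,I,I,S]
Op 7: C0 write [C0 write: invalidate ['C3=S'] -> C0=M] -> [M,I,I,I]
Op 8: C3 write [C3 write: invalidate ['C0=M'] -> C3=M] -> [I,I,I,M]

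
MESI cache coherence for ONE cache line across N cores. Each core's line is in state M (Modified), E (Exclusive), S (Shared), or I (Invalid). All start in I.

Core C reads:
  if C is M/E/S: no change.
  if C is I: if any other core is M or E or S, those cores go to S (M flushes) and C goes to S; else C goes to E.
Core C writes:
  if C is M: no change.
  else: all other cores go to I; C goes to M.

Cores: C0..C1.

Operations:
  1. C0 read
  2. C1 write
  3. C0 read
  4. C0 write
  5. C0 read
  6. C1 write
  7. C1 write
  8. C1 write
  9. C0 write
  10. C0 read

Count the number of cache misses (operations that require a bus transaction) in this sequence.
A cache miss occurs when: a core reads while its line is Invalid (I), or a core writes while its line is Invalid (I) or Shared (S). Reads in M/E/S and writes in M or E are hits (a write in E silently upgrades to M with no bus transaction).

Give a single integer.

Answer: 6

Derivation:
Op 1: C0 read [C0 read from I: no other sharers -> C0=E (exclusive)] -> [E,I] [MISS #1: read from I]
Op 2: C1 write [C1 write: invalidate ['C0=E'] -> C1=M] -> [I,M] [MISS #2: write from I]
Op 3: C0 read [C0 read from I: others=['C1=M'] -> C0=S, others downsized to S] -> [S,S] [MISS #3: read from I]
Op 4: C0 write [C0 write: invalidate ['C1=S'] -> C0=M] -> [M,I] [MISS #4: write from S]
Op 5: C0 read [C0 read: already in M, no change] -> [M,I] [hit: read from M]
Op 6: C1 write [C1 write: invalidate ['C0=M'] -> C1=M] -> [I,M] [MISS #5: write from I]
Op 7: C1 write [C1 write: already M (modified), no change] -> [I,M] [hit: write from M]
Op 8: C1 write [C1 write: already M (modified), no change] -> [I,M] [hit: write from M]
Op 9: C0 write [C0 write: invalidate ['C1=M'] -> C0=M] -> [M,I] [MISS #6: write from I]
Op 10: C0 read [C0 read: already in M, no change] -> [M,I] [hit: read from M]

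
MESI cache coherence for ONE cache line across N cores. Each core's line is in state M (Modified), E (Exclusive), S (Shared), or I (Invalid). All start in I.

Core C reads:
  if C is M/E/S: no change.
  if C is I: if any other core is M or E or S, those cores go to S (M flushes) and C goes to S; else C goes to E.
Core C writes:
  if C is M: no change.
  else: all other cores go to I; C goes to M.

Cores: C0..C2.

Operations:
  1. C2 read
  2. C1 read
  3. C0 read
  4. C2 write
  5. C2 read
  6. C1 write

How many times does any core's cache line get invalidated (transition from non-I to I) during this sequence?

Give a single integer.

Answer: 3

Derivation:
Op 1: C2 read [C2 read from I: no other sharers -> C2=E (exclusive)] -> [I,I,E] (invalidations this op: 0; running total: 0)
Op 2: C1 read [C1 read from I: others=['C2=E'] -> C1=S, others downsized to S] -> [I,S,S] (invalidations this op: 0; running total: 0)
Op 3: C0 read [C0 read from I: others=['C1=S', 'C2=S'] -> C0=S, others downsized to S] -> [S,S,S] (invalidations this op: 0; running total: 0)
Op 4: C2 write [C2 write: invalidate ['C0=S', 'C1=S'] -> C2=M] -> [I,I,M] (invalidations this op: 2; running total: 2)
Op 5: C2 read [C2 read: already in M, no change] -> [I,I,M] (invalidations this op: 0; running total: 2)
Op 6: C1 write [C1 write: invalidate ['C2=M'] -> C1=M] -> [I,M,I] (invalidations this op: 1; running total: 3)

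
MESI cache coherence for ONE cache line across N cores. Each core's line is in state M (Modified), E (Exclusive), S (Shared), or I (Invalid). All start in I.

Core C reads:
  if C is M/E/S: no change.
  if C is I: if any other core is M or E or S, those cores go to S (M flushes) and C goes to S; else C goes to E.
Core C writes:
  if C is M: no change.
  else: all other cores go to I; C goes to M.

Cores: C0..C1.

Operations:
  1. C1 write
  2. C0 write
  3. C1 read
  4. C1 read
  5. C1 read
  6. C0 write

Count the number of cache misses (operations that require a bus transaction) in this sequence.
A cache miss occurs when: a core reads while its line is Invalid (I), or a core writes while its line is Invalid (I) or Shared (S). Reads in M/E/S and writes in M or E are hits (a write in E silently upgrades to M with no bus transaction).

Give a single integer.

Op 1: C1 write [C1 write: invalidate none -> C1=M] -> [I,M] [MISS #1: write from I]
Op 2: C0 write [C0 write: invalidate ['C1=M'] -> C0=M] -> [M,I] [MISS #2: write from I]
Op 3: C1 read [C1 read from I: others=['C0=M'] -> C1=S, others downsized to S] -> [S,S] [MISS #3: read from I]
Op 4: C1 read [C1 read: already in S, no change] -> [S,S] [hit: read from S]
Op 5: C1 read [C1 read: already in S, no change] -> [S,S] [hit: read from S]
Op 6: C0 write [C0 write: invalidate ['C1=S'] -> C0=M] -> [M,I] [MISS #4: write from S]

Answer: 4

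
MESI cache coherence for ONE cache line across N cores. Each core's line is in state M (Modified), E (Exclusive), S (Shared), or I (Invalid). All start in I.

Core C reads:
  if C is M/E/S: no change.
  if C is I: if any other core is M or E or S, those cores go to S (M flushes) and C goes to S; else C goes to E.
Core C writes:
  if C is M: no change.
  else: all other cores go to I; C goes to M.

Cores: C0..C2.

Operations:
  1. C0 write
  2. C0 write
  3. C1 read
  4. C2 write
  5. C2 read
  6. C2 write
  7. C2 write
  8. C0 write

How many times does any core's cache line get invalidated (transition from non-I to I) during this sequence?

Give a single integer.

Op 1: C0 write [C0 write: invalidate none -> C0=M] -> [M,I,I] (invalidations this op: 0; running total: 0)
Op 2: C0 write [C0 write: already M (modified), no change] -> [M,I,I] (invalidations this op: 0; running total: 0)
Op 3: C1 read [C1 read from I: others=['C0=M'] -> C1=S, others downsized to S] -> [S,S,I] (invalidations this op: 0; running total: 0)
Op 4: C2 write [C2 write: invalidate ['C0=S', 'C1=S'] -> C2=M] -> [I,I,M] (invalidations this op: 2; running total: 2)
Op 5: C2 read [C2 read: already in M, no change] -> [I,I,M] (invalidations this op: 0; running total: 2)
Op 6: C2 write [C2 write: already M (modified), no change] -> [I,I,M] (invalidations this op: 0; running total: 2)
Op 7: C2 write [C2 write: already M (modified), no change] -> [I,I,M] (invalidations this op: 0; running total: 2)
Op 8: C0 write [C0 write: invalidate ['C2=M'] -> C0=M] -> [M,I,I] (invalidations this op: 1; running total: 3)

Answer: 3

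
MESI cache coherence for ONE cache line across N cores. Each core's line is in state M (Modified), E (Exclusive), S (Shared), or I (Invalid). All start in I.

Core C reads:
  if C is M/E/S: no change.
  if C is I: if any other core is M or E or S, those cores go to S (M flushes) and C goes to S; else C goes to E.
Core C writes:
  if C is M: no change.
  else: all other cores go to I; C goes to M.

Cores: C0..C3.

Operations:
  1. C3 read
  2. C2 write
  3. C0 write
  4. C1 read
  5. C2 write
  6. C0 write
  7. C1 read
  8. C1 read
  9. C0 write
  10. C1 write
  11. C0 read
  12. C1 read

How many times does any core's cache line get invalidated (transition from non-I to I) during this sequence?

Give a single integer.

Answer: 7

Derivation:
Op 1: C3 read [C3 read from I: no other sharers -> C3=E (exclusive)] -> [I,I,I,E] (invalidations this op: 0; running total: 0)
Op 2: C2 write [C2 write: invalidate ['C3=E'] -> C2=M] -> [I,I,M,I] (invalidations this op: 1; running total: 1)
Op 3: C0 write [C0 write: invalidate ['C2=M'] -> C0=M] -> [M,I,I,I] (invalidations this op: 1; running total: 2)
Op 4: C1 read [C1 read from I: others=['C0=M'] -> C1=S, others downsized to S] -> [S,S,I,I] (invalidations this op: 0; running total: 2)
Op 5: C2 write [C2 write: invalidate ['C0=S', 'C1=S'] -> C2=M] -> [I,I,M,I] (invalidations this op: 2; running total: 4)
Op 6: C0 write [C0 write: invalidate ['C2=M'] -> C0=M] -> [M,I,I,I] (invalidations this op: 1; running total: 5)
Op 7: C1 read [C1 read from I: others=['C0=M'] -> C1=S, others downsized to S] -> [S,S,I,I] (invalidations this op: 0; running total: 5)
Op 8: C1 read [C1 read: already in S, no change] -> [S,S,I,I] (invalidations this op: 0; running total: 5)
Op 9: C0 write [C0 write: invalidate ['C1=S'] -> C0=M] -> [M,I,I,I] (invalidations this op: 1; running total: 6)
Op 10: C1 write [C1 write: invalidate ['C0=M'] -> C1=M] -> [I,M,I,I] (invalidations this op: 1; running total: 7)
Op 11: C0 read [C0 read from I: others=['C1=M'] -> C0=S, others downsized to S] -> [S,S,I,I] (invalidations this op: 0; running total: 7)
Op 12: C1 read [C1 read: already in S, no change] -> [S,S,I,I] (invalidations this op: 0; running total: 7)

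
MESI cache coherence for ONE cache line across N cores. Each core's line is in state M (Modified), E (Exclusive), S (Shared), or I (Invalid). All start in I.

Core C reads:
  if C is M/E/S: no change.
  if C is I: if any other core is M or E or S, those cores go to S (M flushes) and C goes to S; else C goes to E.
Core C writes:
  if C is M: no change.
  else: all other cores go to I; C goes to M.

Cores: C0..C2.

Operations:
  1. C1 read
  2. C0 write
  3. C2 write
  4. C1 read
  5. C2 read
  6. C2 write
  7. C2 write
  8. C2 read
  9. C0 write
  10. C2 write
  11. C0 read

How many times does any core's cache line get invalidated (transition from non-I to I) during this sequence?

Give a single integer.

Answer: 5

Derivation:
Op 1: C1 read [C1 read from I: no other sharers -> C1=E (exclusive)] -> [I,E,I] (invalidations this op: 0; running total: 0)
Op 2: C0 write [C0 write: invalidate ['C1=E'] -> C0=M] -> [M,I,I] (invalidations this op: 1; running total: 1)
Op 3: C2 write [C2 write: invalidate ['C0=M'] -> C2=M] -> [I,I,M] (invalidations this op: 1; running total: 2)
Op 4: C1 read [C1 read from I: others=['C2=M'] -> C1=S, others downsized to S] -> [I,S,S] (invalidations this op: 0; running total: 2)
Op 5: C2 read [C2 read: already in S, no change] -> [I,S,S] (invalidations this op: 0; running total: 2)
Op 6: C2 write [C2 write: invalidate ['C1=S'] -> C2=M] -> [I,I,M] (invalidations this op: 1; running total: 3)
Op 7: C2 write [C2 write: already M (modified), no change] -> [I,I,M] (invalidations this op: 0; running total: 3)
Op 8: C2 read [C2 read: already in M, no change] -> [I,I,M] (invalidations this op: 0; running total: 3)
Op 9: C0 write [C0 write: invalidate ['C2=M'] -> C0=M] -> [M,I,I] (invalidations this op: 1; running total: 4)
Op 10: C2 write [C2 write: invalidate ['C0=M'] -> C2=M] -> [I,I,M] (invalidations this op: 1; running total: 5)
Op 11: C0 read [C0 read from I: others=['C2=M'] -> C0=S, others downsized to S] -> [S,I,S] (invalidations this op: 0; running total: 5)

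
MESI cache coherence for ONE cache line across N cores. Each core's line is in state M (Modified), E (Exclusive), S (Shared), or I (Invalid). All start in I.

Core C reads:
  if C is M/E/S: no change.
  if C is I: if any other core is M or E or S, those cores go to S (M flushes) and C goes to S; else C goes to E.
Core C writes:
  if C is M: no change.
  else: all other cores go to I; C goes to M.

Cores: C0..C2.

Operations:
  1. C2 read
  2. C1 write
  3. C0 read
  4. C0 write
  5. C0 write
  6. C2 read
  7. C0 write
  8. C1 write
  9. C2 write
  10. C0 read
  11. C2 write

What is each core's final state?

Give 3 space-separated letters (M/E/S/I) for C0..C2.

Op 1: C2 read [C2 read from I: no other sharers -> C2=E (exclusive)] -> [I,I,E]
Op 2: C1 write [C1 write: invalidate ['C2=E'] -> C1=M] -> [I,M,I]
Op 3: C0 read [C0 read from I: others=['C1=M'] -> C0=S, others downsized to S] -> [S,S,I]
Op 4: C0 write [C0 write: invalidate ['C1=S'] -> C0=M] -> [M,I,I]
Op 5: C0 write [C0 write: already M (modified), no change] -> [M,I,I]
Op 6: C2 read [C2 read from I: others=['C0=M'] -> C2=S, others downsized to S] -> [S,I,S]
Op 7: C0 write [C0 write: invalidate ['C2=S'] -> C0=M] -> [M,I,I]
Op 8: C1 write [C1 write: invalidate ['C0=M'] -> C1=M] -> [I,M,I]
Op 9: C2 write [C2 write: invalidate ['C1=M'] -> C2=M] -> [I,I,M]
Op 10: C0 read [C0 read from I: others=['C2=M'] -> C0=S, others downsized to S] -> [S,I,S]
Op 11: C2 write [C2 write: invalidate ['C0=S'] -> C2=M] -> [I,I,M]

Answer: I I M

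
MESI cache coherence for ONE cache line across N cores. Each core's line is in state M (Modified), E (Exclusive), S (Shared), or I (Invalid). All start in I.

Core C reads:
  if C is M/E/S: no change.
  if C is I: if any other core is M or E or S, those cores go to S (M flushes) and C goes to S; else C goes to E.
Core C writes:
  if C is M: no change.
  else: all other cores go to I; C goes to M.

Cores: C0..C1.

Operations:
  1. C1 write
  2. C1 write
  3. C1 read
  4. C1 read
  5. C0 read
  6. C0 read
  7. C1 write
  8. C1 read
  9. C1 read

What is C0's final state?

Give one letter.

Op 1: C1 write [C1 write: invalidate none -> C1=M] -> [I,M]
Op 2: C1 write [C1 write: already M (modified), no change] -> [I,M]
Op 3: C1 read [C1 read: already in M, no change] -> [I,M]
Op 4: C1 read [C1 read: already in M, no change] -> [I,M]
Op 5: C0 read [C0 read from I: others=['C1=M'] -> C0=S, others downsized to S] -> [S,S]
Op 6: C0 read [C0 read: already in S, no change] -> [S,S]
Op 7: C1 write [C1 write: invalidate ['C0=S'] -> C1=M] -> [I,M]
Op 8: C1 read [C1 read: already in M, no change] -> [I,M]
Op 9: C1 read [C1 read: already in M, no change] -> [I,M]

Answer: I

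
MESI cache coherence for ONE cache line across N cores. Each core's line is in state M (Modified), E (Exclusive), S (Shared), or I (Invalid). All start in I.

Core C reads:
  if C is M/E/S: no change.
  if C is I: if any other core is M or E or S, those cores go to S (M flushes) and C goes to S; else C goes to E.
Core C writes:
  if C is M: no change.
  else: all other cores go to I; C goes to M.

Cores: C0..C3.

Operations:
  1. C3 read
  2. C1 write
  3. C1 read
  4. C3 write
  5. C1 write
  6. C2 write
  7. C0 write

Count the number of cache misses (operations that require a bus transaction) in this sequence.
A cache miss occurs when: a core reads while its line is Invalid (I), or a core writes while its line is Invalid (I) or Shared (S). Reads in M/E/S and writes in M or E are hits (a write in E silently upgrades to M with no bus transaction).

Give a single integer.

Answer: 6

Derivation:
Op 1: C3 read [C3 read from I: no other sharers -> C3=E (exclusive)] -> [I,I,I,E] [MISS #1: read from I]
Op 2: C1 write [C1 write: invalidate ['C3=E'] -> C1=M] -> [I,M,I,I] [MISS #2: write from I]
Op 3: C1 read [C1 read: already in M, no change] -> [I,M,I,I] [hit: read from M]
Op 4: C3 write [C3 write: invalidate ['C1=M'] -> C3=M] -> [I,I,I,M] [MISS #3: write from I]
Op 5: C1 write [C1 write: invalidate ['C3=M'] -> C1=M] -> [I,M,I,I] [MISS #4: write from I]
Op 6: C2 write [C2 write: invalidate ['C1=M'] -> C2=M] -> [I,I,M,I] [MISS #5: write from I]
Op 7: C0 write [C0 write: invalidate ['C2=M'] -> C0=M] -> [M,I,I,I] [MISS #6: write from I]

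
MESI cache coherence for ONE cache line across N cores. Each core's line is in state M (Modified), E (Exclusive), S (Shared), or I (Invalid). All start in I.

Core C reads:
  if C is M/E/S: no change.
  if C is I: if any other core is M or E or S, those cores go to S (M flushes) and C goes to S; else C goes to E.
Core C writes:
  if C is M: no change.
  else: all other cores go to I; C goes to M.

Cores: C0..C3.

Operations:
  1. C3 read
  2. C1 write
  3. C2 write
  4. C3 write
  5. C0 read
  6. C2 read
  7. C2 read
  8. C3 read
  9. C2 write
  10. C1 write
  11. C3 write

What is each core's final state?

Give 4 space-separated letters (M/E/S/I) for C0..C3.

Op 1: C3 read [C3 read from I: no other sharers -> C3=E (exclusive)] -> [I,I,I,E]
Op 2: C1 write [C1 write: invalidate ['C3=E'] -> C1=M] -> [I,M,I,I]
Op 3: C2 write [C2 write: invalidate ['C1=M'] -> C2=M] -> [I,I,M,I]
Op 4: C3 write [C3 write: invalidate ['C2=M'] -> C3=M] -> [I,I,I,M]
Op 5: C0 read [C0 read from I: others=['C3=M'] -> C0=S, others downsized to S] -> [S,I,I,S]
Op 6: C2 read [C2 read from I: others=['C0=S', 'C3=S'] -> C2=S, others downsized to S] -> [S,I,S,S]
Op 7: C2 read [C2 read: already in S, no change] -> [S,I,S,S]
Op 8: C3 read [C3 read: already in S, no change] -> [S,I,S,S]
Op 9: C2 write [C2 write: invalidate ['C0=S', 'C3=S'] -> C2=M] -> [I,I,M,I]
Op 10: C1 write [C1 write: invalidate ['C2=M'] -> C1=M] -> [I,M,I,I]
Op 11: C3 write [C3 write: invalidate ['C1=M'] -> C3=M] -> [I,I,I,M]

Answer: I I I M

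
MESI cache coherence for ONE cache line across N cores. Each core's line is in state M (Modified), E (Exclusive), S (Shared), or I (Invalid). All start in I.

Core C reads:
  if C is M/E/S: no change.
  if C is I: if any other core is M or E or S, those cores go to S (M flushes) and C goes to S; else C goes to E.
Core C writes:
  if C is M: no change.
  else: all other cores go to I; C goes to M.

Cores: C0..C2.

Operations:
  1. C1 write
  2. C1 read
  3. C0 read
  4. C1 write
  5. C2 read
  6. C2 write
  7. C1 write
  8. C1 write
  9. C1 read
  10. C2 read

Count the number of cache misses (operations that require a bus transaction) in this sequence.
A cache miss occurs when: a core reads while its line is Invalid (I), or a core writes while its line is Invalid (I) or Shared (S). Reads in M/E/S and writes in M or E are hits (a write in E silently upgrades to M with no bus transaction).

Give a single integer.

Op 1: C1 write [C1 write: invalidate none -> C1=M] -> [I,M,I] [MISS #1: write from I]
Op 2: C1 read [C1 read: already in M, no change] -> [I,M,I] [hit: read from M]
Op 3: C0 read [C0 read from I: others=['C1=M'] -> C0=S, others downsized to S] -> [S,S,I] [MISS #2: read from I]
Op 4: C1 write [C1 write: invalidate ['C0=S'] -> C1=M] -> [I,M,I] [MISS #3: write from S]
Op 5: C2 read [C2 read from I: others=['C1=M'] -> C2=S, others downsized to S] -> [I,S,S] [MISS #4: read from I]
Op 6: C2 write [C2 write: invalidate ['C1=S'] -> C2=M] -> [I,I,M] [MISS #5: write from S]
Op 7: C1 write [C1 write: invalidate ['C2=M'] -> C1=M] -> [I,M,I] [MISS #6: write from I]
Op 8: C1 write [C1 write: already M (modified), no change] -> [I,M,I] [hit: write from M]
Op 9: C1 read [C1 read: already in M, no change] -> [I,M,I] [hit: read from M]
Op 10: C2 read [C2 read from I: others=['C1=M'] -> C2=S, others downsized to S] -> [I,S,S] [MISS #7: read from I]

Answer: 7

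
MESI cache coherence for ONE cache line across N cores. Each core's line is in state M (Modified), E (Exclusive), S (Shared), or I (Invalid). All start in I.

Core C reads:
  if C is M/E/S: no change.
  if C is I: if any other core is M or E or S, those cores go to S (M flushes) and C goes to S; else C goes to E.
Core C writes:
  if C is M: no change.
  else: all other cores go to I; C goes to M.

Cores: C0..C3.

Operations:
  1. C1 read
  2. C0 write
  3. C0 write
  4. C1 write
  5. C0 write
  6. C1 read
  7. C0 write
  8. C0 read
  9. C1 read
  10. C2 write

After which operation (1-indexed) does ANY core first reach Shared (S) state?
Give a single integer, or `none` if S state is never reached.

Answer: 6

Derivation:
Op 1: C1 read [C1 read from I: no other sharers -> C1=E (exclusive)] -> [I,E,I,I]
Op 2: C0 write [C0 write: invalidate ['C1=E'] -> C0=M] -> [M,I,I,I]
Op 3: C0 write [C0 write: already M (modified), no change] -> [M,I,I,I]
Op 4: C1 write [C1 write: invalidate ['C0=M'] -> C1=M] -> [I,M,I,I]
Op 5: C0 write [C0 write: invalidate ['C1=M'] -> C0=M] -> [M,I,I,I]
Op 6: C1 read [C1 read from I: others=['C0=M'] -> C1=S, others downsized to S] -> [S,S,I,I]
  -> First S state at op 6; remaining ops need not be traced.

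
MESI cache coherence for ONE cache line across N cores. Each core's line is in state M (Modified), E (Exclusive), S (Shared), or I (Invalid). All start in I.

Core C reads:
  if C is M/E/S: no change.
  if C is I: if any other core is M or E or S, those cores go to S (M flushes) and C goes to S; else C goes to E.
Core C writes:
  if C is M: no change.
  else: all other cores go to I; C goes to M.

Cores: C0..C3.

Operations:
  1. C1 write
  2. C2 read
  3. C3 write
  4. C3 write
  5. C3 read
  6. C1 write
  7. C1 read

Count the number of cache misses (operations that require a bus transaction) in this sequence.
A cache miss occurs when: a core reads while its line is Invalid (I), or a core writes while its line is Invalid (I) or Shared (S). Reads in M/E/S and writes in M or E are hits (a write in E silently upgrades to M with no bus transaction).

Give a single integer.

Op 1: C1 write [C1 write: invalidate none -> C1=M] -> [I,M,I,I] [MISS #1: write from I]
Op 2: C2 read [C2 read from I: others=['C1=M'] -> C2=S, others downsized to S] -> [I,S,S,I] [MISS #2: read from I]
Op 3: C3 write [C3 write: invalidate ['C1=S', 'C2=S'] -> C3=M] -> [I,I,I,M] [MISS #3: write from I]
Op 4: C3 write [C3 write: already M (modified), no change] -> [I,I,I,M] [hit: write from M]
Op 5: C3 read [C3 read: already in M, no change] -> [I,I,I,M] [hit: read from M]
Op 6: C1 write [C1 write: invalidate ['C3=M'] -> C1=M] -> [I,M,I,I] [MISS #4: write from I]
Op 7: C1 read [C1 read: already in M, no change] -> [I,M,I,I] [hit: read from M]

Answer: 4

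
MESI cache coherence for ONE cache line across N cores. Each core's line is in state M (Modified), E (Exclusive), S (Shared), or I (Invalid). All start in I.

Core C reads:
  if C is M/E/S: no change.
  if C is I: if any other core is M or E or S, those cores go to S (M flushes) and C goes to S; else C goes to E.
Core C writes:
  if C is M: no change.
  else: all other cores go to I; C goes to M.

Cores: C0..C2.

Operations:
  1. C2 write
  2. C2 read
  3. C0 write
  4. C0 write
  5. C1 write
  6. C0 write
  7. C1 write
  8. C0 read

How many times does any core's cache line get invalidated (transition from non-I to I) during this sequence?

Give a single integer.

Op 1: C2 write [C2 write: invalidate none -> C2=M] -> [I,I,M] (invalidations this op: 0; running total: 0)
Op 2: C2 read [C2 read: already in M, no change] -> [I,I,M] (invalidations this op: 0; running total: 0)
Op 3: C0 write [C0 write: invalidate ['C2=M'] -> C0=M] -> [M,I,I] (invalidations this op: 1; running total: 1)
Op 4: C0 write [C0 write: already M (modified), no change] -> [M,I,I] (invalidations this op: 0; running total: 1)
Op 5: C1 write [C1 write: invalidate ['C0=M'] -> C1=M] -> [I,M,I] (invalidations this op: 1; running total: 2)
Op 6: C0 write [C0 write: invalidate ['C1=M'] -> C0=M] -> [M,I,I] (invalidations this op: 1; running total: 3)
Op 7: C1 write [C1 write: invalidate ['C0=M'] -> C1=M] -> [I,M,I] (invalidations this op: 1; running total: 4)
Op 8: C0 read [C0 read from I: others=['C1=M'] -> C0=S, others downsized to S] -> [S,S,I] (invalidations this op: 0; running total: 4)

Answer: 4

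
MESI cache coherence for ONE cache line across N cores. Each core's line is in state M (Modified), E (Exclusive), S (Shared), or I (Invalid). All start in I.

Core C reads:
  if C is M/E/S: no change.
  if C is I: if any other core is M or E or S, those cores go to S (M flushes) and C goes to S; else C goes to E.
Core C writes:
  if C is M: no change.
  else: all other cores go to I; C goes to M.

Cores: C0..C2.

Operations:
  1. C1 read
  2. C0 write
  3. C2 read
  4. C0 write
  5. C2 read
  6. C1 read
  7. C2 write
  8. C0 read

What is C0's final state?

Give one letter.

Op 1: C1 read [C1 read from I: no other sharers -> C1=E (exclusive)] -> [I,E,I]
Op 2: C0 write [C0 write: invalidate ['C1=E'] -> C0=M] -> [M,I,I]
Op 3: C2 read [C2 read from I: others=['C0=M'] -> C2=S, others downsized to S] -> [S,I,S]
Op 4: C0 write [C0 write: invalidate ['C2=S'] -> C0=M] -> [M,I,I]
Op 5: C2 read [C2 read from I: others=['C0=M'] -> C2=S, others downsized to S] -> [S,I,S]
Op 6: C1 read [C1 read from I: others=['C0=S', 'C2=S'] -> C1=S, others downsized to S] -> [S,S,S]
Op 7: C2 write [C2 write: invalidate ['C0=S', 'C1=S'] -> C2=M] -> [I,I,M]
Op 8: C0 read [C0 read from I: others=['C2=M'] -> C0=S, others downsized to S] -> [S,I,S]

Answer: S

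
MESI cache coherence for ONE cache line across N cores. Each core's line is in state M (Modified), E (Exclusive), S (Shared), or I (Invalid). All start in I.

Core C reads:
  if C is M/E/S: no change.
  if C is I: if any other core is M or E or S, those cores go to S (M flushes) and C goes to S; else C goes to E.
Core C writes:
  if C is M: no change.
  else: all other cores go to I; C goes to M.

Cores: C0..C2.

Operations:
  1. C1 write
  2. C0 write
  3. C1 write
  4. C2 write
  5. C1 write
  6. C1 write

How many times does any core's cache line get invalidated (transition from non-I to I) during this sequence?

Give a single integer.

Answer: 4

Derivation:
Op 1: C1 write [C1 write: invalidate none -> C1=M] -> [I,M,I] (invalidations this op: 0; running total: 0)
Op 2: C0 write [C0 write: invalidate ['C1=M'] -> C0=M] -> [M,I,I] (invalidations this op: 1; running total: 1)
Op 3: C1 write [C1 write: invalidate ['C0=M'] -> C1=M] -> [I,M,I] (invalidations this op: 1; running total: 2)
Op 4: C2 write [C2 write: invalidate ['C1=M'] -> C2=M] -> [I,I,M] (invalidations this op: 1; running total: 3)
Op 5: C1 write [C1 write: invalidate ['C2=M'] -> C1=M] -> [I,M,I] (invalidations this op: 1; running total: 4)
Op 6: C1 write [C1 write: already M (modified), no change] -> [I,M,I] (invalidations this op: 0; running total: 4)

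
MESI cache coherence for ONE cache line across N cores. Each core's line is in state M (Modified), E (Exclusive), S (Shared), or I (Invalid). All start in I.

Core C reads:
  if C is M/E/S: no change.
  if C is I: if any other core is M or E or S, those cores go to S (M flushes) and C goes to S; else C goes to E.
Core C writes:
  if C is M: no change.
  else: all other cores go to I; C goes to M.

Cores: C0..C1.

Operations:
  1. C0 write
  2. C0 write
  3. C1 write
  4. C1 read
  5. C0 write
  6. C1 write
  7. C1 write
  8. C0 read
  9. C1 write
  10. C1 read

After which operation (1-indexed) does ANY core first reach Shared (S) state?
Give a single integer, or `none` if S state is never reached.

Op 1: C0 write [C0 write: invalidate none -> C0=M] -> [M,I]
Op 2: C0 write [C0 write: already M (modified), no change] -> [M,I]
Op 3: C1 write [C1 write: invalidate ['C0=M'] -> C1=M] -> [I,M]
Op 4: C1 read [C1 read: already in M, no change] -> [I,M]
Op 5: C0 write [C0 write: invalidate ['C1=M'] -> C0=M] -> [M,I]
Op 6: C1 write [C1 write: invalidate ['C0=M'] -> C1=M] -> [I,M]
Op 7: C1 write [C1 write: already M (modified), no change] -> [I,M]
Op 8: C0 read [C0 read from I: others=['C1=M'] -> C0=S, others downsized to S] -> [S,S]
  -> First S state at op 8; remaining ops need not be traced.

Answer: 8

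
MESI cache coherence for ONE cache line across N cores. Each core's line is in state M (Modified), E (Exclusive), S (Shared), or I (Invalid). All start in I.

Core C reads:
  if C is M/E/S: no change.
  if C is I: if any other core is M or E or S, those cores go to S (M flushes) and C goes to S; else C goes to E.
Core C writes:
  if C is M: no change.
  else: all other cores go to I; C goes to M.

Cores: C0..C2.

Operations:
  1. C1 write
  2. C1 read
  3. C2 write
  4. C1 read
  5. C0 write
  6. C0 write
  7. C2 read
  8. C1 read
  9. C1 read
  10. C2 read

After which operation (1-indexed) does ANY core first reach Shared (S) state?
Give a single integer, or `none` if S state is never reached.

Op 1: C1 write [C1 write: invalidate none -> C1=M] -> [I,M,I]
Op 2: C1 read [C1 read: already in M, no change] -> [I,M,I]
Op 3: C2 write [C2 write: invalidate ['C1=M'] -> C2=M] -> [I,I,M]
Op 4: C1 read [C1 read from I: others=['C2=M'] -> C1=S, others downsized to S] -> [I,S,S]
  -> First S state at op 4; remaining ops need not be traced.

Answer: 4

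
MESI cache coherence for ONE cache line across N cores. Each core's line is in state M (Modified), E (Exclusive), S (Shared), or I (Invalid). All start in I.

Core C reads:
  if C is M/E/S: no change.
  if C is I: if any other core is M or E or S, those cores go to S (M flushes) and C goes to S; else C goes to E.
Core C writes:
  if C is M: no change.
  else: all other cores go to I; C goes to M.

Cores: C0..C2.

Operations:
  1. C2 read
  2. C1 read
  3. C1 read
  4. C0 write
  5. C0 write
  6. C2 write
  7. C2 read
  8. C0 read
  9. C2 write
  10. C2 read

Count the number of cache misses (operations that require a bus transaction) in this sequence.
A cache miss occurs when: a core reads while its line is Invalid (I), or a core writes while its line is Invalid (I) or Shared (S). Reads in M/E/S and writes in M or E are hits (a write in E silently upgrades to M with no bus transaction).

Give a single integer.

Op 1: C2 read [C2 read from I: no other sharers -> C2=E (exclusive)] -> [I,I,E] [MISS #1: read from I]
Op 2: C1 read [C1 read from I: others=['C2=E'] -> C1=S, others downsized to S] -> [I,S,S] [MISS #2: read from I]
Op 3: C1 read [C1 read: already in S, no change] -> [I,S,S] [hit: read from S]
Op 4: C0 write [C0 write: invalidate ['C1=S', 'C2=S'] -> C0=M] -> [M,I,I] [MISS #3: write from I]
Op 5: C0 write [C0 write: already M (modified), no change] -> [M,I,I] [hit: write from M]
Op 6: C2 write [C2 write: invalidate ['C0=M'] -> C2=M] -> [I,I,M] [MISS #4: write from I]
Op 7: C2 read [C2 read: already in M, no change] -> [I,I,M] [hit: read from M]
Op 8: C0 read [C0 read from I: others=['C2=M'] -> C0=S, others downsized to S] -> [S,I,S] [MISS #5: read from I]
Op 9: C2 write [C2 write: invalidate ['C0=S'] -> C2=M] -> [I,I,M] [MISS #6: write from S]
Op 10: C2 read [C2 read: already in M, no change] -> [I,I,M] [hit: read from M]

Answer: 6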